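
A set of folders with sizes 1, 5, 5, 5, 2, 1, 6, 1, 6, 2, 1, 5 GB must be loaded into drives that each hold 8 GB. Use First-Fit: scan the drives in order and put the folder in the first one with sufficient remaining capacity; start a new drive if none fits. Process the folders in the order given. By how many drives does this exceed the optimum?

First-Fit: [1,5,2] [5,1,1,1] [5,2] [6] [6] [5] → 6 drives.
6 folders exceed 4 GB (half the capacity), and no two of those can share a drive, so at least 6 drives are needed.
So 6 is already optimal.

0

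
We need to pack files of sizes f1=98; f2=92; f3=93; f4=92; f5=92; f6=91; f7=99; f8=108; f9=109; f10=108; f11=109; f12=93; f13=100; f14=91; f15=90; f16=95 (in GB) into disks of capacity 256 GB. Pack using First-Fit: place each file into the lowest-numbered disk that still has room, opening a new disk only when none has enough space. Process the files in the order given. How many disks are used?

Put f1 (98 GB) in disk 1; 158 GB remain.
Put f2 (92 GB) in disk 1; 66 GB remain.
Put f3 (93 GB) in disk 2; 163 GB remain.
Put f4 (92 GB) in disk 2; 71 GB remain.
Put f5 (92 GB) in disk 3; 164 GB remain.
Put f6 (91 GB) in disk 3; 73 GB remain.
Put f7 (99 GB) in disk 4; 157 GB remain.
Put f8 (108 GB) in disk 4; 49 GB remain.
Put f9 (109 GB) in disk 5; 147 GB remain.
Put f10 (108 GB) in disk 5; 39 GB remain.
Put f11 (109 GB) in disk 6; 147 GB remain.
Put f12 (93 GB) in disk 6; 54 GB remain.
Put f13 (100 GB) in disk 7; 156 GB remain.
Put f14 (91 GB) in disk 7; 65 GB remain.
Put f15 (90 GB) in disk 8; 166 GB remain.
Put f16 (95 GB) in disk 8; 71 GB remain.
Final disks: [98,92] [93,92] [92,91] [99,108] [109,108] [109,93] [100,91] [90,95].

8 disks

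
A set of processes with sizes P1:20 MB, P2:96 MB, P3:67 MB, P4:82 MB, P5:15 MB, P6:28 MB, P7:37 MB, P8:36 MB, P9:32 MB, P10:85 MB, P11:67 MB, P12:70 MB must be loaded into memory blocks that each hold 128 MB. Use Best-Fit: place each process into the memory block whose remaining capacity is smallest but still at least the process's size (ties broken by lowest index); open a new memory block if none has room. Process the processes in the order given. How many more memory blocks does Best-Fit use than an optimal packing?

1

Best-Fit: [20,96] [67,37] [82,15,28] [36,32] [85] [67] [70] → 7 memory blocks.
6 processes exceed 64 MB (half the capacity), and no two of those can share a memory block, so at least 6 memory blocks are needed.
An optimal packing achieves that bound: [96,32] [85,37] [82,36] [70,28,20] [67,15] [67] → 6 memory blocks.
Excess: 7 − 6 = 1.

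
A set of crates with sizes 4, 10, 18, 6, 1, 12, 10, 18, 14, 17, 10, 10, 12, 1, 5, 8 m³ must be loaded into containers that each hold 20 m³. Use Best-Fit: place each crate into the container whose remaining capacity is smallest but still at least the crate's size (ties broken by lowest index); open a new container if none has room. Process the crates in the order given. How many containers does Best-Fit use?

9

container 1: place 4 m³, 16 m³ left
container 1: place 10 m³, 6 m³ left
container 2: place 18 m³, 2 m³ left
container 1: place 6 m³, 0 m³ left
container 2: place 1 m³, 1 m³ left
container 3: place 12 m³, 8 m³ left
container 4: place 10 m³, 10 m³ left
container 5: place 18 m³, 2 m³ left
container 6: place 14 m³, 6 m³ left
container 7: place 17 m³, 3 m³ left
container 4: place 10 m³, 0 m³ left
container 8: place 10 m³, 10 m³ left
container 9: place 12 m³, 8 m³ left
container 2: place 1 m³, 0 m³ left
container 6: place 5 m³, 1 m³ left
container 3: place 8 m³, 0 m³ left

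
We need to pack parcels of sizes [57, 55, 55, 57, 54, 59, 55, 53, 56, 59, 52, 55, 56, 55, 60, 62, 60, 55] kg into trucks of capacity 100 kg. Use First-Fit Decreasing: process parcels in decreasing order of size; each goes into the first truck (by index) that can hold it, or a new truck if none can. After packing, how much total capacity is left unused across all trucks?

785

Sorted descending: 62, 60, 60, 59, 59, 57, 57, 56, 56, 55, 55, 55, 55, 55, 55, 54, 53, 52.
62 kg → truck 1 (remaining 38 kg)
60 kg → truck 2 (remaining 40 kg)
60 kg → truck 3 (remaining 40 kg)
59 kg → truck 4 (remaining 41 kg)
59 kg → truck 5 (remaining 41 kg)
57 kg → truck 6 (remaining 43 kg)
57 kg → truck 7 (remaining 43 kg)
56 kg → truck 8 (remaining 44 kg)
56 kg → truck 9 (remaining 44 kg)
55 kg → truck 10 (remaining 45 kg)
55 kg → truck 11 (remaining 45 kg)
55 kg → truck 12 (remaining 45 kg)
55 kg → truck 13 (remaining 45 kg)
55 kg → truck 14 (remaining 45 kg)
55 kg → truck 15 (remaining 45 kg)
54 kg → truck 16 (remaining 46 kg)
53 kg → truck 17 (remaining 47 kg)
52 kg → truck 18 (remaining 48 kg)
18 trucks × 100 kg = 1800 kg; used 1015 kg; unused 785 kg.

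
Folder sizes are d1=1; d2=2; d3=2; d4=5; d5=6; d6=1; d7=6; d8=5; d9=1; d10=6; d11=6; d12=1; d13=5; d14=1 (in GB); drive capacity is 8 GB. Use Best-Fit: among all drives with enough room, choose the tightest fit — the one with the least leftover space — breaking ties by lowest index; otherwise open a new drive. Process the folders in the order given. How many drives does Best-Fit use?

Put d1 (1 GB) in drive 1; 7 GB remain.
Put d2 (2 GB) in drive 1; 5 GB remain.
Put d3 (2 GB) in drive 1; 3 GB remain.
Put d4 (5 GB) in drive 2; 3 GB remain.
Put d5 (6 GB) in drive 3; 2 GB remain.
Put d6 (1 GB) in drive 3; 1 GB remain.
Put d7 (6 GB) in drive 4; 2 GB remain.
Put d8 (5 GB) in drive 5; 3 GB remain.
Put d9 (1 GB) in drive 3; 0 GB remain.
Put d10 (6 GB) in drive 6; 2 GB remain.
Put d11 (6 GB) in drive 7; 2 GB remain.
Put d12 (1 GB) in drive 4; 1 GB remain.
Put d13 (5 GB) in drive 8; 3 GB remain.
Put d14 (1 GB) in drive 4; 0 GB remain.
Final drives: [1,2,2] [5] [6,1,1] [6,1,1] [5] [6] [6] [5].

8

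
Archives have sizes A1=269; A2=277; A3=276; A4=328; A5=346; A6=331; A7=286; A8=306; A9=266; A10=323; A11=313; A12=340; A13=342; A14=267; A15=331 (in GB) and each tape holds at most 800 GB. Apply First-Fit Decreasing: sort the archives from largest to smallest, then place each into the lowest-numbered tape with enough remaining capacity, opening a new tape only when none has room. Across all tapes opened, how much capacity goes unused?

Sorted descending: 346, 342, 340, 331, 331, 328, 323, 313, 306, 286, 277, 276, 269, 267, 266.
tape 1: place 346 GB, 454 GB left
tape 1: place 342 GB, 112 GB left
tape 2: place 340 GB, 460 GB left
tape 2: place 331 GB, 129 GB left
tape 3: place 331 GB, 469 GB left
tape 3: place 328 GB, 141 GB left
tape 4: place 323 GB, 477 GB left
tape 4: place 313 GB, 164 GB left
tape 5: place 306 GB, 494 GB left
tape 5: place 286 GB, 208 GB left
tape 6: place 277 GB, 523 GB left
tape 6: place 276 GB, 247 GB left
tape 7: place 269 GB, 531 GB left
tape 7: place 267 GB, 264 GB left
tape 8: place 266 GB, 534 GB left
8 tapes × 800 GB = 6400 GB; used 4601 GB; unused 1799 GB.

1799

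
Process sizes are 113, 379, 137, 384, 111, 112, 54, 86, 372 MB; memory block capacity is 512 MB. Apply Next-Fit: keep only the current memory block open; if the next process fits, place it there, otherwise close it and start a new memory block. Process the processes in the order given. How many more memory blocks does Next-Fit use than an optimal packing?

1

Next-Fit: [113,379] [137] [384,111] [112,54,86] [372] → 5 memory blocks.
Total size 1748 MB; any packing needs at least ⌈1748/512⌉ = 4 memory blocks.
An optimal packing achieves that bound: [384,113] [379,112] [372,137] [111,86,54] → 4 memory blocks.
Excess: 5 − 4 = 1.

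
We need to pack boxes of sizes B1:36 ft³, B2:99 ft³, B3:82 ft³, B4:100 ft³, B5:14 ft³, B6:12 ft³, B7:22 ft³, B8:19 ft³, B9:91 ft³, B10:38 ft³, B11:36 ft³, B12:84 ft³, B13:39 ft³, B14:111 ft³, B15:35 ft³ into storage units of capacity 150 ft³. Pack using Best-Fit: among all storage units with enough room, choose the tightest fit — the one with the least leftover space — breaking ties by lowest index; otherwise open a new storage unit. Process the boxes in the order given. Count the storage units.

Put B1 (36 ft³) in storage unit 1; 114 ft³ remain.
Put B2 (99 ft³) in storage unit 1; 15 ft³ remain.
Put B3 (82 ft³) in storage unit 2; 68 ft³ remain.
Put B4 (100 ft³) in storage unit 3; 50 ft³ remain.
Put B5 (14 ft³) in storage unit 1; 1 ft³ remain.
Put B6 (12 ft³) in storage unit 3; 38 ft³ remain.
Put B7 (22 ft³) in storage unit 3; 16 ft³ remain.
Put B8 (19 ft³) in storage unit 2; 49 ft³ remain.
Put B9 (91 ft³) in storage unit 4; 59 ft³ remain.
Put B10 (38 ft³) in storage unit 2; 11 ft³ remain.
Put B11 (36 ft³) in storage unit 4; 23 ft³ remain.
Put B12 (84 ft³) in storage unit 5; 66 ft³ remain.
Put B13 (39 ft³) in storage unit 5; 27 ft³ remain.
Put B14 (111 ft³) in storage unit 6; 39 ft³ remain.
Put B15 (35 ft³) in storage unit 6; 4 ft³ remain.

6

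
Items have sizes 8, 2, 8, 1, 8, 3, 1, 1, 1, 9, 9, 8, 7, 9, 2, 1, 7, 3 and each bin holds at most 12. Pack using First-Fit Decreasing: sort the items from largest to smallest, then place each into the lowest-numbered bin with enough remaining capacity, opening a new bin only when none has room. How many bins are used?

Sorted descending: 9, 9, 9, 8, 8, 8, 8, 7, 7, 3, 3, 2, 2, 1, 1, 1, 1, 1.
bin 1: place 9, 3 left
bin 2: place 9, 3 left
bin 3: place 9, 3 left
bin 4: place 8, 4 left
bin 5: place 8, 4 left
bin 6: place 8, 4 left
bin 7: place 8, 4 left
bin 8: place 7, 5 left
bin 9: place 7, 5 left
bin 1: place 3, 0 left
bin 2: place 3, 0 left
bin 3: place 2, 1 left
bin 4: place 2, 2 left
bin 3: place 1, 0 left
bin 4: place 1, 1 left
bin 4: place 1, 0 left
bin 5: place 1, 3 left
bin 5: place 1, 2 left

9 bins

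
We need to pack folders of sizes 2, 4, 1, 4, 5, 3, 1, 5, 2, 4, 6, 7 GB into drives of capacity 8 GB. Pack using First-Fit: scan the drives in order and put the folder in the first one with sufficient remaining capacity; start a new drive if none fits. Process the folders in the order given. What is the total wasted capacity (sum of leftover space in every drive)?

drive 1: place 2 GB, 6 GB left
drive 1: place 4 GB, 2 GB left
drive 1: place 1 GB, 1 GB left
drive 2: place 4 GB, 4 GB left
drive 3: place 5 GB, 3 GB left
drive 2: place 3 GB, 1 GB left
drive 1: place 1 GB, 0 GB left
drive 4: place 5 GB, 3 GB left
drive 3: place 2 GB, 1 GB left
drive 5: place 4 GB, 4 GB left
drive 6: place 6 GB, 2 GB left
drive 7: place 7 GB, 1 GB left
7 drives × 8 GB = 56 GB; used 44 GB; unused 12 GB.

12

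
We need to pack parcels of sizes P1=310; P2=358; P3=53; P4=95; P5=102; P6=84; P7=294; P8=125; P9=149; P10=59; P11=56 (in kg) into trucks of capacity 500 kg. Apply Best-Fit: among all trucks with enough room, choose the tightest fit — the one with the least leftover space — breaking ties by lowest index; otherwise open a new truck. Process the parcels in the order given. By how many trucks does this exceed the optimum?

0

Best-Fit: [310,95,59] [358,53,84] [102,294,56] [125,149] → 4 trucks.
Total size 1685 kg; any packing needs at least ⌈1685/500⌉ = 4 trucks.
So 4 is already optimal.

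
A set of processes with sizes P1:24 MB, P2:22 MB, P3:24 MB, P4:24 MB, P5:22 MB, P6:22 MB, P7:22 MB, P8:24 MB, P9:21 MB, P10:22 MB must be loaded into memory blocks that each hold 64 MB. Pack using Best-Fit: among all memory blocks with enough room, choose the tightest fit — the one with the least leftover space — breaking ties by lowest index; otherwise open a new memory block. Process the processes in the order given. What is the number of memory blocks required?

5 memory blocks

Put P1 (24 MB) in memory block 1; 40 MB remain.
Put P2 (22 MB) in memory block 1; 18 MB remain.
Put P3 (24 MB) in memory block 2; 40 MB remain.
Put P4 (24 MB) in memory block 2; 16 MB remain.
Put P5 (22 MB) in memory block 3; 42 MB remain.
Put P6 (22 MB) in memory block 3; 20 MB remain.
Put P7 (22 MB) in memory block 4; 42 MB remain.
Put P8 (24 MB) in memory block 4; 18 MB remain.
Put P9 (21 MB) in memory block 5; 43 MB remain.
Put P10 (22 MB) in memory block 5; 21 MB remain.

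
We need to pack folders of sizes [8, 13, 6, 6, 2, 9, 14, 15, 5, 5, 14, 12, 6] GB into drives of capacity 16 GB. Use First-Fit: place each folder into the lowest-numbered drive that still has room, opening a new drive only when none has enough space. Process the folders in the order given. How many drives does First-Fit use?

Put 8 GB in drive 1; 8 GB remain.
Put 13 GB in drive 2; 3 GB remain.
Put 6 GB in drive 1; 2 GB remain.
Put 6 GB in drive 3; 10 GB remain.
Put 2 GB in drive 1; 0 GB remain.
Put 9 GB in drive 3; 1 GB remain.
Put 14 GB in drive 4; 2 GB remain.
Put 15 GB in drive 5; 1 GB remain.
Put 5 GB in drive 6; 11 GB remain.
Put 5 GB in drive 6; 6 GB remain.
Put 14 GB in drive 7; 2 GB remain.
Put 12 GB in drive 8; 4 GB remain.
Put 6 GB in drive 6; 0 GB remain.

8 drives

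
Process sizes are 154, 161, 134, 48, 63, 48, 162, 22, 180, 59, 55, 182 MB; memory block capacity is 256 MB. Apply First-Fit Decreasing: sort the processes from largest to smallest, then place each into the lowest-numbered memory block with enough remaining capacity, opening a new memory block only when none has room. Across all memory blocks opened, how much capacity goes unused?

Sorted descending: 182, 180, 162, 161, 154, 134, 63, 59, 55, 48, 48, 22.
Put 182 MB in memory block 1; 74 MB remain.
Put 180 MB in memory block 2; 76 MB remain.
Put 162 MB in memory block 3; 94 MB remain.
Put 161 MB in memory block 4; 95 MB remain.
Put 154 MB in memory block 5; 102 MB remain.
Put 134 MB in memory block 6; 122 MB remain.
Put 63 MB in memory block 1; 11 MB remain.
Put 59 MB in memory block 2; 17 MB remain.
Put 55 MB in memory block 3; 39 MB remain.
Put 48 MB in memory block 4; 47 MB remain.
Put 48 MB in memory block 5; 54 MB remain.
Put 22 MB in memory block 3; 17 MB remain.
6 memory blocks × 256 MB = 1536 MB; used 1268 MB; unused 268 MB.

268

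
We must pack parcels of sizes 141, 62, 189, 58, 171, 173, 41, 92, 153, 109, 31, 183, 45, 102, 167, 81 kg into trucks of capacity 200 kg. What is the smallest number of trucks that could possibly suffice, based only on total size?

Total size = 141 + 62 + 189 + 58 + 171 + 173 + 41 + 92 + 153 + 109 + 31 + 183 + 45 + 102 + 167 + 81 = 1798 kg.
⌈1798 / 200⌉ = 9.

9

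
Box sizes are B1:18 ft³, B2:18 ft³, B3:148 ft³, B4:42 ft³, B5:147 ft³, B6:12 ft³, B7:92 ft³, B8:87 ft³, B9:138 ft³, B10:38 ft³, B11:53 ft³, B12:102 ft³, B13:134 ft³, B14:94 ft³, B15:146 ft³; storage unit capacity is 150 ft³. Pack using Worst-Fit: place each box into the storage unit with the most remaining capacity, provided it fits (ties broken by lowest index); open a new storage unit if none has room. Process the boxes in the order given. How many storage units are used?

10

B1 (18 ft³) → storage unit 1 (remaining 132 ft³)
B2 (18 ft³) → storage unit 1 (remaining 114 ft³)
B3 (148 ft³) → storage unit 2 (remaining 2 ft³)
B4 (42 ft³) → storage unit 1 (remaining 72 ft³)
B5 (147 ft³) → storage unit 3 (remaining 3 ft³)
B6 (12 ft³) → storage unit 1 (remaining 60 ft³)
B7 (92 ft³) → storage unit 4 (remaining 58 ft³)
B8 (87 ft³) → storage unit 5 (remaining 63 ft³)
B9 (138 ft³) → storage unit 6 (remaining 12 ft³)
B10 (38 ft³) → storage unit 5 (remaining 25 ft³)
B11 (53 ft³) → storage unit 1 (remaining 7 ft³)
B12 (102 ft³) → storage unit 7 (remaining 48 ft³)
B13 (134 ft³) → storage unit 8 (remaining 16 ft³)
B14 (94 ft³) → storage unit 9 (remaining 56 ft³)
B15 (146 ft³) → storage unit 10 (remaining 4 ft³)
Final storage units: [18,18,42,12,53] [148] [147] [92] [87,38] [138] [102] [134] [94] [146].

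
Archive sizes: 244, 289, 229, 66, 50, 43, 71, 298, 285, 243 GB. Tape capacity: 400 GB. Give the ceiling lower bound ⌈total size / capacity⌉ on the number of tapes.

Total size = 244 + 289 + 229 + 66 + 50 + 43 + 71 + 298 + 285 + 243 = 1818 GB.
⌈1818 / 400⌉ = 5.

5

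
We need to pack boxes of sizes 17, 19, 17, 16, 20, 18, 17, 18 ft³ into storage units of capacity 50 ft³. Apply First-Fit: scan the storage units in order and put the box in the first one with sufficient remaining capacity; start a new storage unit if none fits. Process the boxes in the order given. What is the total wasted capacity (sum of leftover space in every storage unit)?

58

17 ft³ → storage unit 1 (remaining 33 ft³)
19 ft³ → storage unit 1 (remaining 14 ft³)
17 ft³ → storage unit 2 (remaining 33 ft³)
16 ft³ → storage unit 2 (remaining 17 ft³)
20 ft³ → storage unit 3 (remaining 30 ft³)
18 ft³ → storage unit 3 (remaining 12 ft³)
17 ft³ → storage unit 2 (remaining 0 ft³)
18 ft³ → storage unit 4 (remaining 32 ft³)
4 storage units × 50 ft³ = 200 ft³; used 142 ft³; unused 58 ft³.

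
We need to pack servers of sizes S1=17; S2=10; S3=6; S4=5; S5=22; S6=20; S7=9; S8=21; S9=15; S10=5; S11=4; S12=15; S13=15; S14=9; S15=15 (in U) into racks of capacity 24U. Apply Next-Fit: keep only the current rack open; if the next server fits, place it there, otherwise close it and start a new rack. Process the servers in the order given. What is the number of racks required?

rack 1: place S1 (17U), 7U left
rack 2: place S2 (10U), 14U left
rack 2: place S3 (6U), 8U left
rack 2: place S4 (5U), 3U left
rack 3: place S5 (22U), 2U left
rack 4: place S6 (20U), 4U left
rack 5: place S7 (9U), 15U left
rack 6: place S8 (21U), 3U left
rack 7: place S9 (15U), 9U left
rack 7: place S10 (5U), 4U left
rack 7: place S11 (4U), 0U left
rack 8: place S12 (15U), 9U left
rack 9: place S13 (15U), 9U left
rack 9: place S14 (9U), 0U left
rack 10: place S15 (15U), 9U left

10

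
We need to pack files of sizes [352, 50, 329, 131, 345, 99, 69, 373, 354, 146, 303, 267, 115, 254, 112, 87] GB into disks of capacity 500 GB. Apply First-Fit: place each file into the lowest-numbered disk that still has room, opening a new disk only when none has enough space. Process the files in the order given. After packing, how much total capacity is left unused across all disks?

352 GB → disk 1 (remaining 148 GB)
50 GB → disk 1 (remaining 98 GB)
329 GB → disk 2 (remaining 171 GB)
131 GB → disk 2 (remaining 40 GB)
345 GB → disk 3 (remaining 155 GB)
99 GB → disk 3 (remaining 56 GB)
69 GB → disk 1 (remaining 29 GB)
373 GB → disk 4 (remaining 127 GB)
354 GB → disk 5 (remaining 146 GB)
146 GB → disk 5 (remaining 0 GB)
303 GB → disk 6 (remaining 197 GB)
267 GB → disk 7 (remaining 233 GB)
115 GB → disk 4 (remaining 12 GB)
254 GB → disk 8 (remaining 246 GB)
112 GB → disk 6 (remaining 85 GB)
87 GB → disk 7 (remaining 146 GB)
8 disks × 500 GB = 4000 GB; used 3386 GB; unused 614 GB.

614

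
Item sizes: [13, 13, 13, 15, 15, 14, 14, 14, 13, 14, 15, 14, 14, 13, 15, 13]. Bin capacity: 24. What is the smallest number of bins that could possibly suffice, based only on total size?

10

Total size = 13 + 13 + 13 + 15 + 15 + 14 + 14 + 14 + 13 + 14 + 15 + 14 + 14 + 13 + 15 + 13 = 222.
⌈222 / 24⌉ = 10.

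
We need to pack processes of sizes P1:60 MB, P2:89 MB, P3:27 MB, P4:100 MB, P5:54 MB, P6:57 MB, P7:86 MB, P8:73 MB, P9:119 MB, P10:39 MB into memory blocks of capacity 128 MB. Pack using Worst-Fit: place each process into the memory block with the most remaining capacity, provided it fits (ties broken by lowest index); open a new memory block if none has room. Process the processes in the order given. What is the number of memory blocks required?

7

memory block 1: place P1 (60 MB), 68 MB left
memory block 2: place P2 (89 MB), 39 MB left
memory block 1: place P3 (27 MB), 41 MB left
memory block 3: place P4 (100 MB), 28 MB left
memory block 4: place P5 (54 MB), 74 MB left
memory block 4: place P6 (57 MB), 17 MB left
memory block 5: place P7 (86 MB), 42 MB left
memory block 6: place P8 (73 MB), 55 MB left
memory block 7: place P9 (119 MB), 9 MB left
memory block 6: place P10 (39 MB), 16 MB left
Final memory blocks: [60,27] [89] [100] [54,57] [86] [73,39] [119].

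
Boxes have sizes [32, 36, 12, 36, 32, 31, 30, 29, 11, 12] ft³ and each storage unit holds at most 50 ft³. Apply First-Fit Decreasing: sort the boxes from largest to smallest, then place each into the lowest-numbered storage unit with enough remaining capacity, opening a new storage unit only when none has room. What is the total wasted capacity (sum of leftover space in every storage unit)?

Sorted descending: 36, 36, 32, 32, 31, 30, 29, 12, 12, 11.
36 ft³ → storage unit 1 (remaining 14 ft³)
36 ft³ → storage unit 2 (remaining 14 ft³)
32 ft³ → storage unit 3 (remaining 18 ft³)
32 ft³ → storage unit 4 (remaining 18 ft³)
31 ft³ → storage unit 5 (remaining 19 ft³)
30 ft³ → storage unit 6 (remaining 20 ft³)
29 ft³ → storage unit 7 (remaining 21 ft³)
12 ft³ → storage unit 1 (remaining 2 ft³)
12 ft³ → storage unit 2 (remaining 2 ft³)
11 ft³ → storage unit 3 (remaining 7 ft³)
7 storage units × 50 ft³ = 350 ft³; used 261 ft³; unused 89 ft³.

89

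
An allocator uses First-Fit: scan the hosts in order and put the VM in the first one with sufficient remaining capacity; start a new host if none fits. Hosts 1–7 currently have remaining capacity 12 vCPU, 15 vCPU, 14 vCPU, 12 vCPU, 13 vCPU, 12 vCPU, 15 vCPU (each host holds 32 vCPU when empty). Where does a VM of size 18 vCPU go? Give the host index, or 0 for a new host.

0

No host has ≥ 18 vCPU free, so a new host is opened.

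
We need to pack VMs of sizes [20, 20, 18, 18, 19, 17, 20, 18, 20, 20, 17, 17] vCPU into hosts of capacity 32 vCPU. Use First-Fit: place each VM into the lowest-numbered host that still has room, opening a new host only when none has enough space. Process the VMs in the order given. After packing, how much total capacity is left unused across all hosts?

host 1: place 20 vCPU, 12 vCPU left
host 2: place 20 vCPU, 12 vCPU left
host 3: place 18 vCPU, 14 vCPU left
host 4: place 18 vCPU, 14 vCPU left
host 5: place 19 vCPU, 13 vCPU left
host 6: place 17 vCPU, 15 vCPU left
host 7: place 20 vCPU, 12 vCPU left
host 8: place 18 vCPU, 14 vCPU left
host 9: place 20 vCPU, 12 vCPU left
host 10: place 20 vCPU, 12 vCPU left
host 11: place 17 vCPU, 15 vCPU left
host 12: place 17 vCPU, 15 vCPU left
12 hosts × 32 vCPU = 384 vCPU; used 224 vCPU; unused 160 vCPU.

160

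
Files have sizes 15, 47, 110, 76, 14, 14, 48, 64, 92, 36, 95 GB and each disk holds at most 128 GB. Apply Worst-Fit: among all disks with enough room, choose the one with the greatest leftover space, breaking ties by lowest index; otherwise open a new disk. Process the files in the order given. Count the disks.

disk 1: place 15 GB, 113 GB left
disk 1: place 47 GB, 66 GB left
disk 2: place 110 GB, 18 GB left
disk 3: place 76 GB, 52 GB left
disk 1: place 14 GB, 52 GB left
disk 1: place 14 GB, 38 GB left
disk 3: place 48 GB, 4 GB left
disk 4: place 64 GB, 64 GB left
disk 5: place 92 GB, 36 GB left
disk 4: place 36 GB, 28 GB left
disk 6: place 95 GB, 33 GB left

6 disks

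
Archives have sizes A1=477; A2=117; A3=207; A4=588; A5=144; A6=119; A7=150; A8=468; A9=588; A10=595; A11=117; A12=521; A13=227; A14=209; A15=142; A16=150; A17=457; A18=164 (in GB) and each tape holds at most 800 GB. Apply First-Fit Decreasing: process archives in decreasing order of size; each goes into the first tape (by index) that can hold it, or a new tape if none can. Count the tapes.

8

Sorted descending: 595, 588, 588, 521, 477, 468, 457, 227, 209, 207, 164, 150, 150, 144, 142, 119, 117, 117.
tape 1: place 595 GB, 205 GB left
tape 2: place 588 GB, 212 GB left
tape 3: place 588 GB, 212 GB left
tape 4: place 521 GB, 279 GB left
tape 5: place 477 GB, 323 GB left
tape 6: place 468 GB, 332 GB left
tape 7: place 457 GB, 343 GB left
tape 4: place 227 GB, 52 GB left
tape 2: place 209 GB, 3 GB left
tape 3: place 207 GB, 5 GB left
tape 1: place 164 GB, 41 GB left
tape 5: place 150 GB, 173 GB left
tape 5: place 150 GB, 23 GB left
tape 6: place 144 GB, 188 GB left
tape 6: place 142 GB, 46 GB left
tape 7: place 119 GB, 224 GB left
tape 7: place 117 GB, 107 GB left
tape 8: place 117 GB, 683 GB left
Final tapes: [595,164] [588,209] [588,207] [521,227] [477,150,150] [468,144,142] [457,119,117] [117].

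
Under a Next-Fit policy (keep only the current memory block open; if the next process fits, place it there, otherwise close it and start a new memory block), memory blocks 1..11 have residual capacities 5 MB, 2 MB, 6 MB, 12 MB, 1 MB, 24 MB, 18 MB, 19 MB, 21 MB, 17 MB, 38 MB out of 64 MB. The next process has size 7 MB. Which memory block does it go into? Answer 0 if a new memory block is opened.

Next-Fit only looks at memory block 11, which has 38 MB free.
7 MB fits there.

11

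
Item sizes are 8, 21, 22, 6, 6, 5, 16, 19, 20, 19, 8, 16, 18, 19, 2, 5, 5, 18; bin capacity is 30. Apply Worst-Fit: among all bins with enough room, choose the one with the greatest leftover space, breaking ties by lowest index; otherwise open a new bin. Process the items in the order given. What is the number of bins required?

10

bin 1: place 8, 22 left
bin 1: place 21, 1 left
bin 2: place 22, 8 left
bin 2: place 6, 2 left
bin 3: place 6, 24 left
bin 3: place 5, 19 left
bin 3: place 16, 3 left
bin 4: place 19, 11 left
bin 5: place 20, 10 left
bin 6: place 19, 11 left
bin 4: place 8, 3 left
bin 7: place 16, 14 left
bin 8: place 18, 12 left
bin 9: place 19, 11 left
bin 7: place 2, 12 left
bin 7: place 5, 7 left
bin 8: place 5, 7 left
bin 10: place 18, 12 left
Final bins: [8,21] [22,6] [6,5,16] [19,8] [20] [19] [16,2,5] [18,5] [19] [18].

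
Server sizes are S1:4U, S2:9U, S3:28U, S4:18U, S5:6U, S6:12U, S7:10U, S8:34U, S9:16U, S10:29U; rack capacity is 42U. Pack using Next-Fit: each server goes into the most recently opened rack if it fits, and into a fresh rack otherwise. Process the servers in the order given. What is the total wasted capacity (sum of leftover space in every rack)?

S1 (4U) → rack 1 (remaining 38U)
S2 (9U) → rack 1 (remaining 29U)
S3 (28U) → rack 1 (remaining 1U)
S4 (18U) → rack 2 (remaining 24U)
S5 (6U) → rack 2 (remaining 18U)
S6 (12U) → rack 2 (remaining 6U)
S7 (10U) → rack 3 (remaining 32U)
S8 (34U) → rack 4 (remaining 8U)
S9 (16U) → rack 5 (remaining 26U)
S10 (29U) → rack 6 (remaining 13U)
6 racks × 42U = 252U; used 166U; unused 86U.

86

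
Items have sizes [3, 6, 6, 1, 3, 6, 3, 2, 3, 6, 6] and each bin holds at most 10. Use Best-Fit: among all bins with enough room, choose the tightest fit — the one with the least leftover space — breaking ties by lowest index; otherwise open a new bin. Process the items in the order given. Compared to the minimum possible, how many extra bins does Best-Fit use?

1

Best-Fit: [3,6,1] [6,3] [6,3] [2,3] [6] [6] → 6 bins.
Total size 45; any packing needs at least ⌈45/10⌉ = 5 bins.
An optimal packing achieves that bound: [6,3,1] [6,3] [6,3] [6,3] [6,2] → 5 bins.
Excess: 6 − 5 = 1.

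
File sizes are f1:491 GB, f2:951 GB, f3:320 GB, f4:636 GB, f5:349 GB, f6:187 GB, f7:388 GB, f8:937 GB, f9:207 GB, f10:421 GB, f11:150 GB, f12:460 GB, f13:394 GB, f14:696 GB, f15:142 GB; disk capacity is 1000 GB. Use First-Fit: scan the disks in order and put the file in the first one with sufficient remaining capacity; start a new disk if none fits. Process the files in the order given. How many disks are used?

f1 (491 GB) → disk 1 (remaining 509 GB)
f2 (951 GB) → disk 2 (remaining 49 GB)
f3 (320 GB) → disk 1 (remaining 189 GB)
f4 (636 GB) → disk 3 (remaining 364 GB)
f5 (349 GB) → disk 3 (remaining 15 GB)
f6 (187 GB) → disk 1 (remaining 2 GB)
f7 (388 GB) → disk 4 (remaining 612 GB)
f8 (937 GB) → disk 5 (remaining 63 GB)
f9 (207 GB) → disk 4 (remaining 405 GB)
f10 (421 GB) → disk 6 (remaining 579 GB)
f11 (150 GB) → disk 4 (remaining 255 GB)
f12 (460 GB) → disk 6 (remaining 119 GB)
f13 (394 GB) → disk 7 (remaining 606 GB)
f14 (696 GB) → disk 8 (remaining 304 GB)
f15 (142 GB) → disk 4 (remaining 113 GB)

8 disks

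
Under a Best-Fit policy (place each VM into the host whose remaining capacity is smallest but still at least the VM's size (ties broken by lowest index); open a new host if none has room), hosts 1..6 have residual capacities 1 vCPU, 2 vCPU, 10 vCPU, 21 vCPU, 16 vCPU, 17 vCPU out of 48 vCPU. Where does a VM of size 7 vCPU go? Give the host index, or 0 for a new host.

Hosts with room: host 3 (10 vCPU), host 4 (21 vCPU), host 5 (16 vCPU), host 6 (17 vCPU).
Tightest fit is host 3 with 10 vCPU free.

3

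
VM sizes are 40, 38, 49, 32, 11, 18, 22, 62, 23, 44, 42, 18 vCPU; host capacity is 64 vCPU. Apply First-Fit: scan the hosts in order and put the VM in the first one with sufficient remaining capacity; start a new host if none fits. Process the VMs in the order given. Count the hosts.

8 hosts

host 1: place 40 vCPU, 24 vCPU left
host 2: place 38 vCPU, 26 vCPU left
host 3: place 49 vCPU, 15 vCPU left
host 4: place 32 vCPU, 32 vCPU left
host 1: place 11 vCPU, 13 vCPU left
host 2: place 18 vCPU, 8 vCPU left
host 4: place 22 vCPU, 10 vCPU left
host 5: place 62 vCPU, 2 vCPU left
host 6: place 23 vCPU, 41 vCPU left
host 7: place 44 vCPU, 20 vCPU left
host 8: place 42 vCPU, 22 vCPU left
host 6: place 18 vCPU, 23 vCPU left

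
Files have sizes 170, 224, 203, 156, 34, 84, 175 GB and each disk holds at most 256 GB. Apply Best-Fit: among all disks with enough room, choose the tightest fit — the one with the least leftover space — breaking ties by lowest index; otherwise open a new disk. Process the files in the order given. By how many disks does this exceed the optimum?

0

Best-Fit: [170,84] [224] [203,34] [156] [175] → 5 disks.
Total size 1046 GB; any packing needs at least ⌈1046/256⌉ = 5 disks.
So 5 is already optimal.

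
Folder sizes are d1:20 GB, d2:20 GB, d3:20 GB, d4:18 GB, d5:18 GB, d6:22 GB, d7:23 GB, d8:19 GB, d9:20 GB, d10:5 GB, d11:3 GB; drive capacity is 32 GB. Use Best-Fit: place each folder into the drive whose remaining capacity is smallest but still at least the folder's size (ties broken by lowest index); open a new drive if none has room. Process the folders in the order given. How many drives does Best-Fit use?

9

drive 1: place d1 (20 GB), 12 GB left
drive 2: place d2 (20 GB), 12 GB left
drive 3: place d3 (20 GB), 12 GB left
drive 4: place d4 (18 GB), 14 GB left
drive 5: place d5 (18 GB), 14 GB left
drive 6: place d6 (22 GB), 10 GB left
drive 7: place d7 (23 GB), 9 GB left
drive 8: place d8 (19 GB), 13 GB left
drive 9: place d9 (20 GB), 12 GB left
drive 7: place d10 (5 GB), 4 GB left
drive 7: place d11 (3 GB), 1 GB left
Final drives: [20] [20] [20] [18] [18] [22] [23,5,3] [19] [20].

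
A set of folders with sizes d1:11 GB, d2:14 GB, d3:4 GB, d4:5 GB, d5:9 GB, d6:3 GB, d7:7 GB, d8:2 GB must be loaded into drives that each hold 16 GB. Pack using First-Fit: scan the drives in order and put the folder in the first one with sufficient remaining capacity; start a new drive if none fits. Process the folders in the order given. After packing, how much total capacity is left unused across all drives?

d1 (11 GB) → drive 1 (remaining 5 GB)
d2 (14 GB) → drive 2 (remaining 2 GB)
d3 (4 GB) → drive 1 (remaining 1 GB)
d4 (5 GB) → drive 3 (remaining 11 GB)
d5 (9 GB) → drive 3 (remaining 2 GB)
d6 (3 GB) → drive 4 (remaining 13 GB)
d7 (7 GB) → drive 4 (remaining 6 GB)
d8 (2 GB) → drive 2 (remaining 0 GB)
4 drives × 16 GB = 64 GB; used 55 GB; unused 9 GB.

9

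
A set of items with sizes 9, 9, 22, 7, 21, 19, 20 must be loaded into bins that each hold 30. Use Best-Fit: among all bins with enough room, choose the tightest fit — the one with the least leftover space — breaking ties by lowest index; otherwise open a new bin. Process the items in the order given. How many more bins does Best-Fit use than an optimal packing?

Best-Fit: [9,9] [22,7] [21] [19] [20] → 5 bins.
Total size 107; any packing needs at least ⌈107/30⌉ = 4 bins.
An optimal packing achieves that bound: [22,7] [21,9] [20,9] [19] → 4 bins.
Excess: 5 − 4 = 1.

1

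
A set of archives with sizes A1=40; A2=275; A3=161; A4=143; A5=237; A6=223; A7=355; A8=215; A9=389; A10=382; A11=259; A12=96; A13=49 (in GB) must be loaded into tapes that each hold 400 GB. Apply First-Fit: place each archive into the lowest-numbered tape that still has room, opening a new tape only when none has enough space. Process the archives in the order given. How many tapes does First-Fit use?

A1 (40 GB) → tape 1 (remaining 360 GB)
A2 (275 GB) → tape 1 (remaining 85 GB)
A3 (161 GB) → tape 2 (remaining 239 GB)
A4 (143 GB) → tape 2 (remaining 96 GB)
A5 (237 GB) → tape 3 (remaining 163 GB)
A6 (223 GB) → tape 4 (remaining 177 GB)
A7 (355 GB) → tape 5 (remaining 45 GB)
A8 (215 GB) → tape 6 (remaining 185 GB)
A9 (389 GB) → tape 7 (remaining 11 GB)
A10 (382 GB) → tape 8 (remaining 18 GB)
A11 (259 GB) → tape 9 (remaining 141 GB)
A12 (96 GB) → tape 2 (remaining 0 GB)
A13 (49 GB) → tape 1 (remaining 36 GB)

9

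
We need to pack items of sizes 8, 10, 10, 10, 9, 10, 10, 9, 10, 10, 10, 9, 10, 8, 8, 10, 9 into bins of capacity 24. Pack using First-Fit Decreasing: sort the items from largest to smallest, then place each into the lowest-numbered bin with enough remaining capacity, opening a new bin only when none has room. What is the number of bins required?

8

Sorted descending: 10, 10, 10, 10, 10, 10, 10, 10, 10, 10, 9, 9, 9, 9, 8, 8, 8.
10 → bin 1 (remaining 14)
10 → bin 1 (remaining 4)
10 → bin 2 (remaining 14)
10 → bin 2 (remaining 4)
10 → bin 3 (remaining 14)
10 → bin 3 (remaining 4)
10 → bin 4 (remaining 14)
10 → bin 4 (remaining 4)
10 → bin 5 (remaining 14)
10 → bin 5 (remaining 4)
9 → bin 6 (remaining 15)
9 → bin 6 (remaining 6)
9 → bin 7 (remaining 15)
9 → bin 7 (remaining 6)
8 → bin 8 (remaining 16)
8 → bin 8 (remaining 8)
8 → bin 8 (remaining 0)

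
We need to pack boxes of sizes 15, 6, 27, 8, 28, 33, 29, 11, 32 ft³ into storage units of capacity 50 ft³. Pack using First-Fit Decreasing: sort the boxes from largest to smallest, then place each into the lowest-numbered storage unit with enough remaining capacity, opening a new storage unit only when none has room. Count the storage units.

5 storage units

Sorted descending: 33, 32, 29, 28, 27, 15, 11, 8, 6.
storage unit 1: place 33 ft³, 17 ft³ left
storage unit 2: place 32 ft³, 18 ft³ left
storage unit 3: place 29 ft³, 21 ft³ left
storage unit 4: place 28 ft³, 22 ft³ left
storage unit 5: place 27 ft³, 23 ft³ left
storage unit 1: place 15 ft³, 2 ft³ left
storage unit 2: place 11 ft³, 7 ft³ left
storage unit 3: place 8 ft³, 13 ft³ left
storage unit 2: place 6 ft³, 1 ft³ left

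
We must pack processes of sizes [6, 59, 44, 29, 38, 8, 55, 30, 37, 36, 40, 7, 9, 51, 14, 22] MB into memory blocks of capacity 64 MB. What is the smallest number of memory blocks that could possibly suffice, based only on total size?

Total size = 6 + 59 + 44 + 29 + 38 + 8 + 55 + 30 + 37 + 36 + 40 + 7 + 9 + 51 + 14 + 22 = 485 MB.
⌈485 / 64⌉ = 8.

8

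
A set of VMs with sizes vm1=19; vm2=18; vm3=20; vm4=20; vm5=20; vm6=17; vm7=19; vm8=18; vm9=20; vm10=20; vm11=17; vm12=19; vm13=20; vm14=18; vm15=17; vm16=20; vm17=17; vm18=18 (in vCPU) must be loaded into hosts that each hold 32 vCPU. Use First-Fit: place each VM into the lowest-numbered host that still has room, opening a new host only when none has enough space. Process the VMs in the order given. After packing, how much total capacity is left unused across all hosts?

vm1 (19 vCPU) → host 1 (remaining 13 vCPU)
vm2 (18 vCPU) → host 2 (remaining 14 vCPU)
vm3 (20 vCPU) → host 3 (remaining 12 vCPU)
vm4 (20 vCPU) → host 4 (remaining 12 vCPU)
vm5 (20 vCPU) → host 5 (remaining 12 vCPU)
vm6 (17 vCPU) → host 6 (remaining 15 vCPU)
vm7 (19 vCPU) → host 7 (remaining 13 vCPU)
vm8 (18 vCPU) → host 8 (remaining 14 vCPU)
vm9 (20 vCPU) → host 9 (remaining 12 vCPU)
vm10 (20 vCPU) → host 10 (remaining 12 vCPU)
vm11 (17 vCPU) → host 11 (remaining 15 vCPU)
vm12 (19 vCPU) → host 12 (remaining 13 vCPU)
vm13 (20 vCPU) → host 13 (remaining 12 vCPU)
vm14 (18 vCPU) → host 14 (remaining 14 vCPU)
vm15 (17 vCPU) → host 15 (remaining 15 vCPU)
vm16 (20 vCPU) → host 16 (remaining 12 vCPU)
vm17 (17 vCPU) → host 17 (remaining 15 vCPU)
vm18 (18 vCPU) → host 18 (remaining 14 vCPU)
18 hosts × 32 vCPU = 576 vCPU; used 337 vCPU; unused 239 vCPU.

239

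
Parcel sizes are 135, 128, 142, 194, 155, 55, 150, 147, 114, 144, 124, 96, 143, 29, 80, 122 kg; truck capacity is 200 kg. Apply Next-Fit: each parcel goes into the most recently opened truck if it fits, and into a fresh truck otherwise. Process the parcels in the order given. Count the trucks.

135 kg → truck 1 (remaining 65 kg)
128 kg → truck 2 (remaining 72 kg)
142 kg → truck 3 (remaining 58 kg)
194 kg → truck 4 (remaining 6 kg)
155 kg → truck 5 (remaining 45 kg)
55 kg → truck 6 (remaining 145 kg)
150 kg → truck 7 (remaining 50 kg)
147 kg → truck 8 (remaining 53 kg)
114 kg → truck 9 (remaining 86 kg)
144 kg → truck 10 (remaining 56 kg)
124 kg → truck 11 (remaining 76 kg)
96 kg → truck 12 (remaining 104 kg)
143 kg → truck 13 (remaining 57 kg)
29 kg → truck 13 (remaining 28 kg)
80 kg → truck 14 (remaining 120 kg)
122 kg → truck 15 (remaining 78 kg)

15 trucks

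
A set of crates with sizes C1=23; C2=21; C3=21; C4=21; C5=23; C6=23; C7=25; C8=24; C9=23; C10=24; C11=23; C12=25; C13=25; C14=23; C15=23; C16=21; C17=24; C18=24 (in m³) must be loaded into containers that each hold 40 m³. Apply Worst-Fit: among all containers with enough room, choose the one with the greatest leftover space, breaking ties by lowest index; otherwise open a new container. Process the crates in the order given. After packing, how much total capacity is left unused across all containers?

304

C1 (23 m³) → container 1 (remaining 17 m³)
C2 (21 m³) → container 2 (remaining 19 m³)
C3 (21 m³) → container 3 (remaining 19 m³)
C4 (21 m³) → container 4 (remaining 19 m³)
C5 (23 m³) → container 5 (remaining 17 m³)
C6 (23 m³) → container 6 (remaining 17 m³)
C7 (25 m³) → container 7 (remaining 15 m³)
C8 (24 m³) → container 8 (remaining 16 m³)
C9 (23 m³) → container 9 (remaining 17 m³)
C10 (24 m³) → container 10 (remaining 16 m³)
C11 (23 m³) → container 11 (remaining 17 m³)
C12 (25 m³) → container 12 (remaining 15 m³)
C13 (25 m³) → container 13 (remaining 15 m³)
C14 (23 m³) → container 14 (remaining 17 m³)
C15 (23 m³) → container 15 (remaining 17 m³)
C16 (21 m³) → container 16 (remaining 19 m³)
C17 (24 m³) → container 17 (remaining 16 m³)
C18 (24 m³) → container 18 (remaining 16 m³)
18 containers × 40 m³ = 720 m³; used 416 m³; unused 304 m³.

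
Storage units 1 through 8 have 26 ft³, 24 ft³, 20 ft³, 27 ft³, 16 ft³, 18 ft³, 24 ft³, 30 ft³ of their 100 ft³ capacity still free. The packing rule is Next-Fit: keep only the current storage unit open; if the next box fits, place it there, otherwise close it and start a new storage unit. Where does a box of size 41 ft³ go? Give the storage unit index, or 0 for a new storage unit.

0

Next-Fit only looks at storage unit 8, which has 30 ft³ free.
41 ft³ does not fit, so a new storage unit is opened.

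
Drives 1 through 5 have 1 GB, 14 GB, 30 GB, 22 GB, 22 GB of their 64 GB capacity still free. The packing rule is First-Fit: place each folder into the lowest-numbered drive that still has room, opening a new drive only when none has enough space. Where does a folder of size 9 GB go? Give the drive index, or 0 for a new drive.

2

Drives with room: drive 2 (14 GB), drive 3 (30 GB), drive 4 (22 GB), drive 5 (22 GB).
The first with room is drive 2.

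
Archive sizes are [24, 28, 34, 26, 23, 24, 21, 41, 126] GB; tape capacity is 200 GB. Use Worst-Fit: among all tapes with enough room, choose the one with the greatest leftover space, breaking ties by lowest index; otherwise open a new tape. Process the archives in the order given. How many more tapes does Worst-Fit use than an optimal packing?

0

Worst-Fit: [24,28,34,26,23,24,21] [41,126] → 2 tapes.
Total size 347 GB; any packing needs at least ⌈347/200⌉ = 2 tapes.
So 2 is already optimal.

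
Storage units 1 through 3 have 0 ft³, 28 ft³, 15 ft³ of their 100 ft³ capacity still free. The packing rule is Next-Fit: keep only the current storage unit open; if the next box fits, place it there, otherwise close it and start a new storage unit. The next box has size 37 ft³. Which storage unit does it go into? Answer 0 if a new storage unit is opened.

0

Next-Fit only looks at storage unit 3, which has 15 ft³ free.
37 ft³ does not fit, so a new storage unit is opened.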